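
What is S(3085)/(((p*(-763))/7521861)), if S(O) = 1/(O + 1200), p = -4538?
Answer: 7521861/14836786790 ≈ 0.00050697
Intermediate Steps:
S(O) = 1/(1200 + O)
S(3085)/(((p*(-763))/7521861)) = 1/((1200 + 3085)*((-4538*(-763)/7521861))) = 1/(4285*((3462494*(1/7521861)))) = 1/(4285*(3462494/7521861)) = (1/4285)*(7521861/3462494) = 7521861/14836786790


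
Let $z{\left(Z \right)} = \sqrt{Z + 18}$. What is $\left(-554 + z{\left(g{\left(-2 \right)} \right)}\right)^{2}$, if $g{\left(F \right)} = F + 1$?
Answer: $\left(554 - \sqrt{17}\right)^{2} \approx 3.0236 \cdot 10^{5}$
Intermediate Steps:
$g{\left(F \right)} = 1 + F$
$z{\left(Z \right)} = \sqrt{18 + Z}$
$\left(-554 + z{\left(g{\left(-2 \right)} \right)}\right)^{2} = \left(-554 + \sqrt{18 + \left(1 - 2\right)}\right)^{2} = \left(-554 + \sqrt{18 - 1}\right)^{2} = \left(-554 + \sqrt{17}\right)^{2}$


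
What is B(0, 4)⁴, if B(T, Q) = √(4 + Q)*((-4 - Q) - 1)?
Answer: 419904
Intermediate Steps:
B(T, Q) = √(4 + Q)*(-5 - Q)
B(0, 4)⁴ = (√(4 + 4)*(-5 - 1*4))⁴ = (√8*(-5 - 4))⁴ = ((2*√2)*(-9))⁴ = (-18*√2)⁴ = 419904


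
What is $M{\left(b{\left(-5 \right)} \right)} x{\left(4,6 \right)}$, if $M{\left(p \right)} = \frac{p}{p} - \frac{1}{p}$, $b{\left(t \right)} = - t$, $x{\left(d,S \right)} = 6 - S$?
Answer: $0$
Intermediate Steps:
$M{\left(p \right)} = 1 - \frac{1}{p}$
$M{\left(b{\left(-5 \right)} \right)} x{\left(4,6 \right)} = \frac{-1 - -5}{\left(-1\right) \left(-5\right)} \left(6 - 6\right) = \frac{-1 + 5}{5} \left(6 - 6\right) = \frac{1}{5} \cdot 4 \cdot 0 = \frac{4}{5} \cdot 0 = 0$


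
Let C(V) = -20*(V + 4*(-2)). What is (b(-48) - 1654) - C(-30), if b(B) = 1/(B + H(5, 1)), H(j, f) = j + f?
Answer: -101389/42 ≈ -2414.0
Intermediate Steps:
H(j, f) = f + j
b(B) = 1/(6 + B) (b(B) = 1/(B + (1 + 5)) = 1/(B + 6) = 1/(6 + B))
C(V) = 160 - 20*V (C(V) = -20*(V - 8) = -20*(-8 + V) = 160 - 20*V)
(b(-48) - 1654) - C(-30) = (1/(6 - 48) - 1654) - (160 - 20*(-30)) = (1/(-42) - 1654) - (160 + 600) = (-1/42 - 1654) - 1*760 = -69469/42 - 760 = -101389/42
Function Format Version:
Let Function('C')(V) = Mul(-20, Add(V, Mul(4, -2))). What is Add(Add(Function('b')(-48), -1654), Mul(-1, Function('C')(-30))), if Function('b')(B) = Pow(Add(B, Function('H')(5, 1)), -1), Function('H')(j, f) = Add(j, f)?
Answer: Rational(-101389, 42) ≈ -2414.0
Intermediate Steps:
Function('H')(j, f) = Add(f, j)
Function('b')(B) = Pow(Add(6, B), -1) (Function('b')(B) = Pow(Add(B, Add(1, 5)), -1) = Pow(Add(B, 6), -1) = Pow(Add(6, B), -1))
Function('C')(V) = Add(160, Mul(-20, V)) (Function('C')(V) = Mul(-20, Add(V, -8)) = Mul(-20, Add(-8, V)) = Add(160, Mul(-20, V)))
Add(Add(Function('b')(-48), -1654), Mul(-1, Function('C')(-30))) = Add(Add(Pow(Add(6, -48), -1), -1654), Mul(-1, Add(160, Mul(-20, -30)))) = Add(Add(Pow(-42, -1), -1654), Mul(-1, Add(160, 600))) = Add(Add(Rational(-1, 42), -1654), Mul(-1, 760)) = Add(Rational(-69469, 42), -760) = Rational(-101389, 42)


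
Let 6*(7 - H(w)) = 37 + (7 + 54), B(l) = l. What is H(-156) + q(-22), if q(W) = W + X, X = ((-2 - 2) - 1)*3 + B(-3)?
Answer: -148/3 ≈ -49.333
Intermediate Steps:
H(w) = -28/3 (H(w) = 7 - (37 + (7 + 54))/6 = 7 - (37 + 61)/6 = 7 - ⅙*98 = 7 - 49/3 = -28/3)
X = -18 (X = ((-2 - 2) - 1)*3 - 3 = (-4 - 1)*3 - 3 = -5*3 - 3 = -15 - 3 = -18)
q(W) = -18 + W (q(W) = W - 18 = -18 + W)
H(-156) + q(-22) = -28/3 + (-18 - 22) = -28/3 - 40 = -148/3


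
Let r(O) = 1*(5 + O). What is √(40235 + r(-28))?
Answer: 6*√1117 ≈ 200.53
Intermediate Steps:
r(O) = 5 + O
√(40235 + r(-28)) = √(40235 + (5 - 28)) = √(40235 - 23) = √40212 = 6*√1117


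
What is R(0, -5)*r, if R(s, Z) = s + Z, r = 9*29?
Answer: -1305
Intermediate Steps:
r = 261
R(s, Z) = Z + s
R(0, -5)*r = (-5 + 0)*261 = -5*261 = -1305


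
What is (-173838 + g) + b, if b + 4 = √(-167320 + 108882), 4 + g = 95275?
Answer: -78571 + I*√58438 ≈ -78571.0 + 241.74*I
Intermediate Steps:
g = 95271 (g = -4 + 95275 = 95271)
b = -4 + I*√58438 (b = -4 + √(-167320 + 108882) = -4 + √(-58438) = -4 + I*√58438 ≈ -4.0 + 241.74*I)
(-173838 + g) + b = (-173838 + 95271) + (-4 + I*√58438) = -78567 + (-4 + I*√58438) = -78571 + I*√58438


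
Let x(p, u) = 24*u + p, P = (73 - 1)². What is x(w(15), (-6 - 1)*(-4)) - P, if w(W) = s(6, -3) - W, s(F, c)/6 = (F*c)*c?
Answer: -4203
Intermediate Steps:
s(F, c) = 6*F*c² (s(F, c) = 6*((F*c)*c) = 6*(F*c²) = 6*F*c²)
w(W) = 324 - W (w(W) = 6*6*(-3)² - W = 6*6*9 - W = 324 - W)
P = 5184 (P = 72² = 5184)
x(p, u) = p + 24*u
x(w(15), (-6 - 1)*(-4)) - P = ((324 - 1*15) + 24*((-6 - 1)*(-4))) - 1*5184 = ((324 - 15) + 24*(-7*(-4))) - 5184 = (309 + 24*28) - 5184 = (309 + 672) - 5184 = 981 - 5184 = -4203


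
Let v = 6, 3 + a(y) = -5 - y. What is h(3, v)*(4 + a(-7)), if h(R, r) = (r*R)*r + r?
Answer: 342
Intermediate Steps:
a(y) = -8 - y (a(y) = -3 + (-5 - y) = -8 - y)
h(R, r) = r + R*r² (h(R, r) = (R*r)*r + r = R*r² + r = r + R*r²)
h(3, v)*(4 + a(-7)) = (6*(1 + 3*6))*(4 + (-8 - 1*(-7))) = (6*(1 + 18))*(4 + (-8 + 7)) = (6*19)*(4 - 1) = 114*3 = 342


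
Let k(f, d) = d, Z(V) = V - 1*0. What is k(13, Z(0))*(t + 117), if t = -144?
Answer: 0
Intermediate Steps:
Z(V) = V (Z(V) = V + 0 = V)
k(13, Z(0))*(t + 117) = 0*(-144 + 117) = 0*(-27) = 0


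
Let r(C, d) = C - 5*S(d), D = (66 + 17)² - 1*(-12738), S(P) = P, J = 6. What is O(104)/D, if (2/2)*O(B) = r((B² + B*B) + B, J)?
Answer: 21706/19627 ≈ 1.1059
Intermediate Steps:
D = 19627 (D = 83² + 12738 = 6889 + 12738 = 19627)
r(C, d) = C - 5*d
O(B) = -30 + B + 2*B² (O(B) = ((B² + B*B) + B) - 5*6 = ((B² + B²) + B) - 30 = (2*B² + B) - 30 = (B + 2*B²) - 30 = -30 + B + 2*B²)
O(104)/D = (-30 + 104*(1 + 2*104))/19627 = (-30 + 104*(1 + 208))*(1/19627) = (-30 + 104*209)*(1/19627) = (-30 + 21736)*(1/19627) = 21706*(1/19627) = 21706/19627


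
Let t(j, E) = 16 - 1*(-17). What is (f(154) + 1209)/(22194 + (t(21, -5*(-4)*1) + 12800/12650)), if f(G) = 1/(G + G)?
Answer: 8564579/157463236 ≈ 0.054391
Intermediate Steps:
t(j, E) = 33 (t(j, E) = 16 + 17 = 33)
f(G) = 1/(2*G)
(f(154) + 1209)/(22194 + (t(21, -5*(-4)*1) + 12800/12650)) = ((1/2)/154 + 1209)/(22194 + (33 + 12800/12650)) = ((1/2)*(1/154) + 1209)/(22194 + (33 + 12800*(1/12650))) = (1/308 + 1209)/(22194 + (33 + 256/253)) = 372373/(308*(22194 + 8605/253)) = 372373/(308*(5623687/253)) = (372373/308)*(253/5623687) = 8564579/157463236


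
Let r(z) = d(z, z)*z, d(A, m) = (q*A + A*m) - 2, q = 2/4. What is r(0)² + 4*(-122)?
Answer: -488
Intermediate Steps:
q = ½ (q = 2*(¼) = ½ ≈ 0.50000)
d(A, m) = -2 + A/2 + A*m (d(A, m) = (A/2 + A*m) - 2 = -2 + A/2 + A*m)
r(z) = z*(-2 + z² + z/2) (r(z) = (-2 + z/2 + z*z)*z = (-2 + z/2 + z²)*z = (-2 + z² + z/2)*z = z*(-2 + z² + z/2))
r(0)² + 4*(-122) = ((½)*0*(-4 + 0 + 2*0²))² + 4*(-122) = ((½)*0*(-4 + 0 + 2*0))² - 488 = ((½)*0*(-4 + 0 + 0))² - 488 = ((½)*0*(-4))² - 488 = 0² - 488 = 0 - 488 = -488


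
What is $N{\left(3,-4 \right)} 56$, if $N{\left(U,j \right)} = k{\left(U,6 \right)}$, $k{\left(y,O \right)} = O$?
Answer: $336$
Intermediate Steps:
$N{\left(U,j \right)} = 6$
$N{\left(3,-4 \right)} 56 = 6 \cdot 56 = 336$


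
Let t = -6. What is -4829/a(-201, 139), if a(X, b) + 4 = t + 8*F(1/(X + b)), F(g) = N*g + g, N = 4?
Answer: 13609/30 ≈ 453.63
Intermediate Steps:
F(g) = 5*g (F(g) = 4*g + g = 5*g)
a(X, b) = -10 + 40/(X + b) (a(X, b) = -4 + (-6 + 8*(5/(X + b))) = -4 + (-6 + 40/(X + b)) = -10 + 40/(X + b))
-4829/a(-201, 139) = -4829/(-10 + 40/(-201 + 139)) = -4829/(-10 + 40/(-62)) = -4829/(-10 + 40*(-1/62)) = -4829/(-10 - 20/31) = -4829/(-330/31) = -4829*(-31/330) = 13609/30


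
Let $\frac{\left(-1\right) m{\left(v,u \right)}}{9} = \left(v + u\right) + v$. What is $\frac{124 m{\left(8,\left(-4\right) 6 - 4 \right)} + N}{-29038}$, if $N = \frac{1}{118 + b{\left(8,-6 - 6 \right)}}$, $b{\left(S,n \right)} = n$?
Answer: $- \frac{1419553}{3078028} \approx -0.46119$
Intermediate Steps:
$N = \frac{1}{106}$ ($N = \frac{1}{118 - 12} = \frac{1}{106} \approx 0.009434$)
$m{\left(v,u \right)} = - 18 v - 9 u$ ($m{\left(v,u \right)} = - 9 \left(\left(v + u\right) + v\right) = - 9 \left(\left(u + v\right) + v\right) = - 9 \left(u + 2 v\right) = - 18 v - 9 u$)
$\frac{124 m{\left(8,\left(-4\right) 6 - 4 \right)} + N}{-29038} = \frac{124 \left(\left(-18\right) 8 - 9 \left(\left(-4\right) 6 - 4\right)\right) + \frac{1}{106}}{-29038} = \left(124 \left(-144 - 9 \left(-24 - 4\right)\right) + \frac{1}{106}\right) \left(- \frac{1}{29038}\right) = \left(124 \left(-144 - -252\right) + \frac{1}{106}\right) \left(- \frac{1}{29038}\right) = \left(124 \left(-144 + 252\right) + \frac{1}{106}\right) \left(- \frac{1}{29038}\right) = \left(124 \cdot 108 + \frac{1}{106}\right) \left(- \frac{1}{29038}\right) = \left(13392 + \frac{1}{106}\right) \left(- \frac{1}{29038}\right) = \frac{1419553}{106} \left(- \frac{1}{29038}\right) = - \frac{1419553}{3078028}$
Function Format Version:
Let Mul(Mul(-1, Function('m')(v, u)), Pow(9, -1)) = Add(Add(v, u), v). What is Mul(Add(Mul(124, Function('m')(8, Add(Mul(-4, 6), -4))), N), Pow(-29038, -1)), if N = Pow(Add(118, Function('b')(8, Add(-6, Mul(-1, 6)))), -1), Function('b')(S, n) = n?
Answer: Rational(-1419553, 3078028) ≈ -0.46119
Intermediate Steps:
N = Rational(1, 106) (N = Pow(Add(118, Add(-6, Mul(-1, 6))), -1) = Pow(Add(118, Add(-6, -6)), -1) = Pow(Add(118, -12), -1) = Pow(106, -1) = Rational(1, 106) ≈ 0.0094340)
Function('m')(v, u) = Add(Mul(-18, v), Mul(-9, u)) (Function('m')(v, u) = Mul(-9, Add(Add(v, u), v)) = Mul(-9, Add(Add(u, v), v)) = Mul(-9, Add(u, Mul(2, v))) = Add(Mul(-18, v), Mul(-9, u)))
Mul(Add(Mul(124, Function('m')(8, Add(Mul(-4, 6), -4))), N), Pow(-29038, -1)) = Mul(Add(Mul(124, Add(Mul(-18, 8), Mul(-9, Add(Mul(-4, 6), -4)))), Rational(1, 106)), Pow(-29038, -1)) = Mul(Add(Mul(124, Add(-144, Mul(-9, Add(-24, -4)))), Rational(1, 106)), Rational(-1, 29038)) = Mul(Add(Mul(124, Add(-144, Mul(-9, -28))), Rational(1, 106)), Rational(-1, 29038)) = Mul(Add(Mul(124, Add(-144, 252)), Rational(1, 106)), Rational(-1, 29038)) = Mul(Add(Mul(124, 108), Rational(1, 106)), Rational(-1, 29038)) = Mul(Add(13392, Rational(1, 106)), Rational(-1, 29038)) = Mul(Rational(1419553, 106), Rational(-1, 29038)) = Rational(-1419553, 3078028)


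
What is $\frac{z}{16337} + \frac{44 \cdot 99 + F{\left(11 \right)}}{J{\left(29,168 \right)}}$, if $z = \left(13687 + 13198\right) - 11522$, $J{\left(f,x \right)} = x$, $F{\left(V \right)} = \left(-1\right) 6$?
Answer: $\frac{12274489}{457436} \approx 26.833$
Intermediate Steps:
$F{\left(V \right)} = -6$
$z = 15363$ ($z = 26885 - 11522 = 15363$)
$\frac{z}{16337} + \frac{44 \cdot 99 + F{\left(11 \right)}}{J{\left(29,168 \right)}} = \frac{15363}{16337} + \frac{44 \cdot 99 - 6}{168} = 15363 \cdot \frac{1}{16337} + \left(4356 - 6\right) \frac{1}{168} = \frac{15363}{16337} + 4350 \cdot \frac{1}{168} = \frac{15363}{16337} + \frac{725}{28} = \frac{12274489}{457436}$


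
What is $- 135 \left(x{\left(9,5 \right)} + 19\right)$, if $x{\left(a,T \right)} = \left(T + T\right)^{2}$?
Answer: $-16065$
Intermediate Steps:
$x{\left(a,T \right)} = 4 T^{2}$ ($x{\left(a,T \right)} = \left(2 T\right)^{2} = 4 T^{2}$)
$- 135 \left(x{\left(9,5 \right)} + 19\right) = - 135 \left(4 \cdot 5^{2} + 19\right) = - 135 \left(4 \cdot 25 + 19\right) = - 135 \left(100 + 19\right) = \left(-135\right) 119 = -16065$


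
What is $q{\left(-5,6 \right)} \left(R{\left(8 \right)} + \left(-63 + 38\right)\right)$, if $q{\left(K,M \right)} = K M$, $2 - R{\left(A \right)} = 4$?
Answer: $810$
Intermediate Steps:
$R{\left(A \right)} = -2$ ($R{\left(A \right)} = 2 - 4 = -2$)
$q{\left(-5,6 \right)} \left(R{\left(8 \right)} + \left(-63 + 38\right)\right) = \left(-5\right) 6 \left(-2 + \left(-63 + 38\right)\right) = - 30 \left(-2 - 25\right) = \left(-30\right) \left(-27\right) = 810$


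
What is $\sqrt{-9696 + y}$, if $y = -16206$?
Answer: $3 i \sqrt{2878} \approx 160.94 i$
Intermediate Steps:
$\sqrt{-9696 + y} = \sqrt{-9696 - 16206} = \sqrt{-25902} = 3 i \sqrt{2878}$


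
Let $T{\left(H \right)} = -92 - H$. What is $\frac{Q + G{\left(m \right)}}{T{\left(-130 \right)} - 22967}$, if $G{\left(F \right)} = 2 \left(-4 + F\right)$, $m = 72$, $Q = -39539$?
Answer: $\frac{39403}{22929} \approx 1.7185$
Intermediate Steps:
$G{\left(F \right)} = -8 + 2 F$
$\frac{Q + G{\left(m \right)}}{T{\left(-130 \right)} - 22967} = \frac{-39539 + \left(-8 + 2 \cdot 72\right)}{\left(-92 - -130\right) - 22967} = \frac{-39539 + \left(-8 + 144\right)}{\left(-92 + 130\right) - 22967} = \frac{-39539 + 136}{38 - 22967} = - \frac{39403}{-22929} = \left(-39403\right) \left(- \frac{1}{22929}\right) = \frac{39403}{22929}$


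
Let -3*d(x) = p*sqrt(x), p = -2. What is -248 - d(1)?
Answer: -746/3 ≈ -248.67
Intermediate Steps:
d(x) = 2*sqrt(x)/3 (d(x) = -(-2)*sqrt(x)/3 = 2*sqrt(x)/3)
-248 - d(1) = -248 - 2*sqrt(1)/3 = -248 - 2/3 = -746/3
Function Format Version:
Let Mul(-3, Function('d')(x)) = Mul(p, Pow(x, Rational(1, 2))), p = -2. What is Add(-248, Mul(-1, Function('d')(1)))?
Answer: Rational(-746, 3) ≈ -248.67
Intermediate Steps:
Function('d')(x) = Mul(Rational(2, 3), Pow(x, Rational(1, 2))) (Function('d')(x) = Mul(Rational(-1, 3), Mul(-2, Pow(x, Rational(1, 2)))) = Mul(Rational(2, 3), Pow(x, Rational(1, 2))))
Add(-248, Mul(-1, Function('d')(1))) = Add(-248, Mul(-1, Mul(Rational(2, 3), Pow(1, Rational(1, 2))))) = Add(-248, Mul(-1, Mul(Rational(2, 3), 1))) = Add(-248, Mul(-1, Rational(2, 3))) = Add(-248, Rational(-2, 3)) = Rational(-746, 3)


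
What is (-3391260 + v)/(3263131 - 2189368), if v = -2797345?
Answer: -6188605/1073763 ≈ -5.7635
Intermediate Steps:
(-3391260 + v)/(3263131 - 2189368) = (-3391260 - 2797345)/(3263131 - 2189368) = -6188605/1073763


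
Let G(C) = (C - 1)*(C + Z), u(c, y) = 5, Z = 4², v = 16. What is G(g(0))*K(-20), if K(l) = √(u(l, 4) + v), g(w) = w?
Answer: -16*√21 ≈ -73.321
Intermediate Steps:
Z = 16
G(C) = (-1 + C)*(16 + C) (G(C) = (C - 1)*(C + 16) = (-1 + C)*(16 + C))
K(l) = √21 (K(l) = √(5 + 16) = √21)
G(g(0))*K(-20) = (-16 + 0² + 15*0)*√21 = (-16 + 0 + 0)*√21 = -16*√21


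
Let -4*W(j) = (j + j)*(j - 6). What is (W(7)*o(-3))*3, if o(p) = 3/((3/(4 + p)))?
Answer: -21/2 ≈ -10.500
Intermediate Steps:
o(p) = 4 + p (o(p) = 3*(4/3 + p/3) = 4 + p)
W(j) = -j*(-6 + j)/2 (W(j) = -(j + j)*(j - 6)/4 = -2*j*(-6 + j)/4 = -j*(-6 + j)/2)
(W(7)*o(-3))*3 = (((½)*7*(6 - 1*7))*(4 - 3))*3 = (((½)*7*(6 - 7))*1)*3 = (((½)*7*(-1))*1)*3 = -7/2*1*3 = -7/2*3 = -21/2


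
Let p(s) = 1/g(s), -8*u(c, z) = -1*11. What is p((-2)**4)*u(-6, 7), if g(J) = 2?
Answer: 11/16 ≈ 0.68750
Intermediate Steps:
u(c, z) = 11/8 (u(c, z) = -(-1)*11/8 = -1/8*(-11) = 11/8)
p(s) = 1/2
p((-2)**4)*u(-6, 7) = (1/2)*(11/8) = 11/16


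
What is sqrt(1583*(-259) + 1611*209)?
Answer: I*sqrt(73298) ≈ 270.74*I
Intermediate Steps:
sqrt(1583*(-259) + 1611*209) = sqrt(-409997 + 336699) = sqrt(-73298) = I*sqrt(73298)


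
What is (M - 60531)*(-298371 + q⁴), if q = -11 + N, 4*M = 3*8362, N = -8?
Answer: 9118308975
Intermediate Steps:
M = 12543/2 (M = (3*8362)/4 = (¼)*25086 = 12543/2 ≈ 6271.5)
q = -19 (q = -11 - 8 = -19)
(M - 60531)*(-298371 + q⁴) = (12543/2 - 60531)*(-298371 + (-19)⁴) = -108519*(-298371 + 130321)/2 = -108519/2*(-168050) = 9118308975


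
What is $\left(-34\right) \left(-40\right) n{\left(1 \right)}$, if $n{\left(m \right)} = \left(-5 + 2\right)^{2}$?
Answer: $12240$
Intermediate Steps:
$n{\left(m \right)} = 9$ ($n{\left(m \right)} = \left(-3\right)^{2} = 9$)
$\left(-34\right) \left(-40\right) n{\left(1 \right)} = \left(-34\right) \left(-40\right) 9 = 1360 \cdot 9 = 12240$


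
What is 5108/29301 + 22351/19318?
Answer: 753582995/566036718 ≈ 1.3313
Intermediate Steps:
5108/29301 + 22351/19318 = 753582995/566036718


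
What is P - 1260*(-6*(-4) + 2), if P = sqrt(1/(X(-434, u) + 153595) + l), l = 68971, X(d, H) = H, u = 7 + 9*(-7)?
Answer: -32760 + sqrt(1625937839591430)/153539 ≈ -32497.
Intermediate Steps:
u = -56 (u = 7 - 63 = -56)
P = sqrt(1625937839591430)/153539 (P = sqrt(1/(-56 + 153595) + 68971) = sqrt(1/153539 + 68971) = sqrt(10589738370/153539) = sqrt(1625937839591430)/153539 ≈ 262.62)
P - 1260*(-6*(-4) + 2) = sqrt(1625937839591430)/153539 - 1260*(-6*(-4) + 2) = sqrt(1625937839591430)/153539 - 1260*(24 + 2) = sqrt(1625937839591430)/153539 - 1260*26 = sqrt(1625937839591430)/153539 - 32760 = -32760 + sqrt(1625937839591430)/153539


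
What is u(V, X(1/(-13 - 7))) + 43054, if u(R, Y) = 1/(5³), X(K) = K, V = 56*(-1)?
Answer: 5381751/125 ≈ 43054.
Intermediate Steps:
V = -56
u(R, Y) = 1/125
u(V, X(1/(-13 - 7))) + 43054 = 1/125 + 43054 = 5381751/125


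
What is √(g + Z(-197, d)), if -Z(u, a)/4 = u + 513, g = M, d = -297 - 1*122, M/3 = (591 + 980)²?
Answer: √7402859 ≈ 2720.8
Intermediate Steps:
M = 7404123 (M = 3*(591 + 980)² = 3*1571² = 3*2468041 = 7404123)
d = -419 (d = -297 - 122 = -419)
g = 7404123
Z(u, a) = -2052 - 4*u (Z(u, a) = -4*(u + 513) = -4*(513 + u) = -2052 - 4*u)
√(g + Z(-197, d)) = √(7404123 + (-2052 - 4*(-197))) = √(7404123 + (-2052 + 788)) = √(7404123 - 1264) = √7402859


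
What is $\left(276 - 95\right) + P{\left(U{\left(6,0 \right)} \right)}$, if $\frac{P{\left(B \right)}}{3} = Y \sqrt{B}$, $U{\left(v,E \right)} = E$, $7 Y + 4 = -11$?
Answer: $181$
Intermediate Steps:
$Y = - \frac{15}{7}$ ($Y = - \frac{4}{7} + \frac{1}{7} \left(-11\right) = - \frac{4}{7} - \frac{11}{7} = - \frac{15}{7} \approx -2.1429$)
$P{\left(B \right)} = - \frac{45 \sqrt{B}}{7}$ ($P{\left(B \right)} = 3 \left(- \frac{15 \sqrt{B}}{7}\right) = - \frac{45 \sqrt{B}}{7}$)
$\left(276 - 95\right) + P{\left(U{\left(6,0 \right)} \right)} = \left(276 - 95\right) - \frac{45 \sqrt{0}}{7} = 181 - 0 = 181 + 0 = 181$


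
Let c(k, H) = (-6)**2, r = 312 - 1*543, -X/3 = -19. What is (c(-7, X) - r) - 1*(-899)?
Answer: 1166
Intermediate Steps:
X = 57 (X = -3*(-19) = 57)
r = -231 (r = 312 - 543 = -231)
c(k, H) = 36
(c(-7, X) - r) - 1*(-899) = (36 - 1*(-231)) - 1*(-899) = (36 + 231) + 899 = 267 + 899 = 1166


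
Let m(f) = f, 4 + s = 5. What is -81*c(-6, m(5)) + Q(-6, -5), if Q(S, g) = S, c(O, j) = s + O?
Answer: 399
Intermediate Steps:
s = 1 (s = -4 + 5 = 1)
c(O, j) = 1 + O
-81*c(-6, m(5)) + Q(-6, -5) = -81*(1 - 6) - 6 = -81*(-5) - 6 = 405 - 6 = 399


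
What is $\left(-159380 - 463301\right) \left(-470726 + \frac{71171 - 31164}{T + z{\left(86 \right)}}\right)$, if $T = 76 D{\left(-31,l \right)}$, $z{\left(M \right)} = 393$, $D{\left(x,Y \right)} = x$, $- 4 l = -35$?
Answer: $\frac{575404035363745}{1963} \approx 2.9312 \cdot 10^{11}$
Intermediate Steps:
$l = \frac{35}{4}$ ($l = \left(- \frac{1}{4}\right) \left(-35\right) = \frac{35}{4} \approx 8.75$)
$T = -2356$ ($T = 76 \left(-31\right) = -2356$)
$\left(-159380 - 463301\right) \left(-470726 + \frac{71171 - 31164}{T + z{\left(86 \right)}}\right) = \left(-159380 - 463301\right) \left(-470726 + \frac{71171 - 31164}{-2356 + 393}\right) = - 622681 \left(-470726 + \frac{40007}{-1963}\right) = - 622681 \left(-470726 + 40007 \left(- \frac{1}{1963}\right)\right) = - 622681 \left(-470726 - \frac{40007}{1963}\right) = \left(-622681\right) \left(- \frac{924075145}{1963}\right) = \frac{575404035363745}{1963}$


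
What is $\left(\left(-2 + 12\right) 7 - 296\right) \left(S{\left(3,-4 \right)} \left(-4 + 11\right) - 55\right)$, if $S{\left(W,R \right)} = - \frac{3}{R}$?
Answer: $\frac{22487}{2} \approx 11244.0$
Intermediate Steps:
$\left(\left(-2 + 12\right) 7 - 296\right) \left(S{\left(3,-4 \right)} \left(-4 + 11\right) - 55\right) = \left(\left(-2 + 12\right) 7 - 296\right) \left(- \frac{3}{-4} \left(-4 + 11\right) - 55\right) = \left(10 \cdot 7 - 296\right) \left(\left(-3\right) \left(- \frac{1}{4}\right) 7 - 55\right) = \left(70 - 296\right) \left(\frac{3}{4} \cdot 7 - 55\right) = - 226 \left(\frac{21}{4} - 55\right) = \left(-226\right) \left(- \frac{199}{4}\right) = \frac{22487}{2}$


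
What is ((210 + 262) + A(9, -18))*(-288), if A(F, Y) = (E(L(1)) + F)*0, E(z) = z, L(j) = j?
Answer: -135936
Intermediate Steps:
A(F, Y) = 0 (A(F, Y) = (1 + F)*0 = 0)
((210 + 262) + A(9, -18))*(-288) = ((210 + 262) + 0)*(-288) = (472 + 0)*(-288) = 472*(-288) = -135936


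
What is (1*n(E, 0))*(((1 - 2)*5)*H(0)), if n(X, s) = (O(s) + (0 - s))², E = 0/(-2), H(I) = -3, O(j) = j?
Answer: 0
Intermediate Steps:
E = 0 (E = 0*(-½) = 0)
n(X, s) = 0 (n(X, s) = (s + (0 - s))² = (s - s)² = 0² = 0)
(1*n(E, 0))*(((1 - 2)*5)*H(0)) = (1*0)*(((1 - 2)*5)*(-3)) = 0*(-1*5*(-3)) = 0*(-5*(-3)) = 0*15 = 0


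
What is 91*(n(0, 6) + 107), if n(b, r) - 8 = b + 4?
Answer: 10829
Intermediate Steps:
n(b, r) = 12 + b (n(b, r) = 8 + (b + 4) = 8 + (4 + b) = 12 + b)
91*(n(0, 6) + 107) = 91*((12 + 0) + 107) = 91*(12 + 107) = 91*119 = 10829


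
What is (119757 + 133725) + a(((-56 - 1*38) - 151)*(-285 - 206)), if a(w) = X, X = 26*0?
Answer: 253482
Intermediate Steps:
X = 0
a(w) = 0
(119757 + 133725) + a(((-56 - 1*38) - 151)*(-285 - 206)) = (119757 + 133725) + 0 = 253482 + 0 = 253482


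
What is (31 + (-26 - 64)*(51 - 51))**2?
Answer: 961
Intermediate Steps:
(31 + (-26 - 64)*(51 - 51))**2 = (31 - 90*0)**2 = (31 + 0)**2 = 31**2 = 961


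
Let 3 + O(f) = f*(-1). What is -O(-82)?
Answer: -79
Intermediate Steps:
O(f) = -3 - f (O(f) = -3 + f*(-1) = -3 - f)
-O(-82) = -(-3 - 1*(-82)) = -(-3 + 82) = -1*79 = -79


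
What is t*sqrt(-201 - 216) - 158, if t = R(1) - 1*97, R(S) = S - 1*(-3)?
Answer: -158 - 93*I*sqrt(417) ≈ -158.0 - 1899.1*I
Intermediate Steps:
R(S) = 3 + S (R(S) = S + 3 = 3 + S)
t = -93 (t = (3 + 1) - 1*97 = 4 - 97 = -93)
t*sqrt(-201 - 216) - 158 = -93*sqrt(-201 - 216) - 158 = -93*I*sqrt(417) - 158 = -158 - 93*I*sqrt(417)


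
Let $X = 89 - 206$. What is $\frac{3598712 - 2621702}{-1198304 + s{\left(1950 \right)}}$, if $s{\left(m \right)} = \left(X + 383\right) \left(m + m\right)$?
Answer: $- \frac{488505}{80452} \approx -6.072$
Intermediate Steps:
$X = -117$ ($X = 89 - 206 = -117$)
$s{\left(m \right)} = 532 m$ ($s{\left(m \right)} = \left(-117 + 383\right) \left(m + m\right) = 266 \cdot 2 m = 532 m$)
$\frac{3598712 - 2621702}{-1198304 + s{\left(1950 \right)}} = \frac{3598712 - 2621702}{-1198304 + 532 \cdot 1950} = \frac{977010}{-1198304 + 1037400} = \frac{977010}{-160904} = 977010 \left(- \frac{1}{160904}\right) = - \frac{488505}{80452}$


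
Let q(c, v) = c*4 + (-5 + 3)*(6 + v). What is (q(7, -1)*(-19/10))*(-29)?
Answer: 4959/5 ≈ 991.80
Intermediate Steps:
q(c, v) = -12 - 2*v + 4*c (q(c, v) = 4*c - 2*(6 + v) = 4*c + (-12 - 2*v) = -12 - 2*v + 4*c)
(q(7, -1)*(-19/10))*(-29) = ((-12 - 2*(-1) + 4*7)*(-19/10))*(-29) = ((-12 + 2 + 28)*(-19*⅒))*(-29) = (18*(-19/10))*(-29) = -171/5*(-29) = 4959/5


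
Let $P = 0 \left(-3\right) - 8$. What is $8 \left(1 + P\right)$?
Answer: $-56$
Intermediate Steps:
$P = -8$ ($P = 0 - 8 = -8$)
$8 \left(1 + P\right) = 8 \left(1 - 8\right) = 8 \left(-7\right) = -56$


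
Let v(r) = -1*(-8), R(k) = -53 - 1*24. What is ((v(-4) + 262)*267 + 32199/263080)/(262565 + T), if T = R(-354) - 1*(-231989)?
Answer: 18965469399/130087009160 ≈ 0.14579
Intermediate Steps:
R(k) = -77 (R(k) = -53 - 24 = -77)
v(r) = 8
T = 231912 (T = -77 - 1*(-231989) = -77 + 231989 = 231912)
((v(-4) + 262)*267 + 32199/263080)/(262565 + T) = ((8 + 262)*267 + 32199/263080)/(262565 + 231912) = (270*267 + 32199*(1/263080))/494477 = (72090 + 32199/263080)*(1/494477) = (18965469399/263080)*(1/494477) = 18965469399/130087009160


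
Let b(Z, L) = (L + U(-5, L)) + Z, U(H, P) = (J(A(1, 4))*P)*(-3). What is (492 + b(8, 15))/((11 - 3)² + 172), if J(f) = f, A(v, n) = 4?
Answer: 335/236 ≈ 1.4195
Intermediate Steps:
U(H, P) = -12*P (U(H, P) = (4*P)*(-3) = -12*P)
b(Z, L) = Z - 11*L (b(Z, L) = (L - 12*L) + Z = -11*L + Z = Z - 11*L)
(492 + b(8, 15))/((11 - 3)² + 172) = (492 + (8 - 11*15))/((11 - 3)² + 172) = (492 + (8 - 165))/(8² + 172) = (492 - 157)/(64 + 172) = 335/236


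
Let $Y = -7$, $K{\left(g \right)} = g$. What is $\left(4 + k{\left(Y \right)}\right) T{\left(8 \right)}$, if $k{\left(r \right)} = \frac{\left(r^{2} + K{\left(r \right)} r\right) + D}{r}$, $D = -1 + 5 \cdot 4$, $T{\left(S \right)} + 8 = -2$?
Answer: $\frac{890}{7} \approx 127.14$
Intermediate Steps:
$T{\left(S \right)} = -10$ ($T{\left(S \right)} = -8 - 2 = -10$)
$D = 19$ ($D = -1 + 20 = 19$)
$k{\left(r \right)} = \frac{19 + 2 r^{2}}{r}$ ($k{\left(r \right)} = \frac{\left(r^{2} + r r\right) + 19}{r} = \frac{\left(r^{2} + r^{2}\right) + 19}{r} = \frac{2 r^{2} + 19}{r} = \frac{19 + 2 r^{2}}{r}$)
$\left(4 + k{\left(Y \right)}\right) T{\left(8 \right)} = \left(4 + \left(2 \left(-7\right) + \frac{19}{-7}\right)\right) \left(-10\right) = \left(4 + \left(-14 + 19 \left(- \frac{1}{7}\right)\right)\right) \left(-10\right) = \left(4 - \frac{117}{7}\right) \left(-10\right) = \left(- \frac{89}{7}\right) \left(-10\right) = \frac{890}{7}$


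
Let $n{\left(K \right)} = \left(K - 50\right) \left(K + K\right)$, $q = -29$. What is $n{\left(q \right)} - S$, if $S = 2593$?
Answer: $1989$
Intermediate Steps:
$n{\left(K \right)} = 2 K \left(-50 + K\right)$ ($n{\left(K \right)} = \left(-50 + K\right) 2 K = 2 K \left(-50 + K\right)$)
$n{\left(q \right)} - S = 2 \left(-29\right) \left(-50 - 29\right) - 2593 = 2 \left(-29\right) \left(-79\right) - 2593 = 4582 - 2593 = 1989$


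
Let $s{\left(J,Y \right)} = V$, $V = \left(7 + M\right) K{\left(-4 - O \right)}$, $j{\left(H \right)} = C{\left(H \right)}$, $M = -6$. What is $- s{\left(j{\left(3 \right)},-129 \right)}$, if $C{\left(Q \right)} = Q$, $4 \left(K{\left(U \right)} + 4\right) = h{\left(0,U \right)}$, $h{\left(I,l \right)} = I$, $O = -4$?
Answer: $4$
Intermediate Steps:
$K{\left(U \right)} = -4$ ($K{\left(U \right)} = -4 + \frac{1}{4} \cdot 0 = -4 + 0 = -4$)
$j{\left(H \right)} = H$
$V = -4$ ($V = \left(7 - 6\right) \left(-4\right) = 1 \left(-4\right) = -4$)
$s{\left(J,Y \right)} = -4$
$- s{\left(j{\left(3 \right)},-129 \right)} = \left(-1\right) \left(-4\right) = 4$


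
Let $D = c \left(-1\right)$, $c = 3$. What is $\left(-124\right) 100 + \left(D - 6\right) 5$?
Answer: $-12445$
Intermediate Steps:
$D = -3$ ($D = 3 \left(-1\right) = -3$)
$\left(-124\right) 100 + \left(D - 6\right) 5 = \left(-124\right) 100 + \left(-3 - 6\right) 5 = -12400 - 45 = -12445$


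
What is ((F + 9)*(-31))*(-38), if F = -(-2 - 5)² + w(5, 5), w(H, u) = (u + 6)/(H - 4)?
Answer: -34162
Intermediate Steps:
w(H, u) = (6 + u)/(-4 + H)
F = -38 (F = -(-2 - 5)² + (6 + 5)/(-4 + 5) = -1*(-7)² + 11/1 = -1*49 + 1*11 = -49 + 11 = -38)
((F + 9)*(-31))*(-38) = ((-38 + 9)*(-31))*(-38) = -29*(-31)*(-38) = 899*(-38) = -34162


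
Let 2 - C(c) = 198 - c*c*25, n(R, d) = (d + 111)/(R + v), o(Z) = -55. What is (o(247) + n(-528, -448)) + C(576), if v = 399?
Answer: 1069945558/129 ≈ 8.2942e+6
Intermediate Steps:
n(R, d) = (111 + d)/(399 + R) (n(R, d) = (d + 111)/(R + 399) = (111 + d)/(399 + R))
C(c) = -196 + 25*c² (C(c) = 2 - (198 - c*c*25) = 2 - (198 - c²*25) = 2 - (198 - 25*c²) = 2 + (-198 + 25*c²) = -196 + 25*c²)
(o(247) + n(-528, -448)) + C(576) = (-55 + (111 - 448)/(399 - 528)) + (-196 + 25*576²) = (-55 - 337/(-129)) + (-196 + 25*331776) = (-55 - 1/129*(-337)) + (-196 + 8294400) = (-55 + 337/129) + 8294204 = -6758/129 + 8294204 = 1069945558/129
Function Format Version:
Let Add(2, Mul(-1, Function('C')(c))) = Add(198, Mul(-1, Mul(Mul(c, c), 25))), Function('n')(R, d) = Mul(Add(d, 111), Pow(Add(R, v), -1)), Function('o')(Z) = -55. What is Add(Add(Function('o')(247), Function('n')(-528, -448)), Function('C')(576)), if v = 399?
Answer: Rational(1069945558, 129) ≈ 8.2942e+6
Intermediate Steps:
Function('n')(R, d) = Mul(Pow(Add(399, R), -1), Add(111, d)) (Function('n')(R, d) = Mul(Add(d, 111), Pow(Add(R, 399), -1)) = Mul(Add(111, d), Pow(Add(399, R), -1)) = Mul(Pow(Add(399, R), -1), Add(111, d)))
Function('C')(c) = Add(-196, Mul(25, Pow(c, 2))) (Function('C')(c) = Add(2, Mul(-1, Add(198, Mul(-1, Mul(Mul(c, c), 25))))) = Add(2, Mul(-1, Add(198, Mul(-1, Mul(Pow(c, 2), 25))))) = Add(2, Mul(-1, Add(198, Mul(-1, Mul(25, Pow(c, 2)))))) = Add(2, Mul(-1, Add(198, Mul(-25, Pow(c, 2))))) = Add(2, Add(-198, Mul(25, Pow(c, 2)))) = Add(-196, Mul(25, Pow(c, 2))))
Add(Add(Function('o')(247), Function('n')(-528, -448)), Function('C')(576)) = Add(Add(-55, Mul(Pow(Add(399, -528), -1), Add(111, -448))), Add(-196, Mul(25, Pow(576, 2)))) = Add(Add(-55, Mul(Pow(-129, -1), -337)), Add(-196, Mul(25, 331776))) = Add(Add(-55, Mul(Rational(-1, 129), -337)), Add(-196, 8294400)) = Add(Add(-55, Rational(337, 129)), 8294204) = Add(Rational(-6758, 129), 8294204) = Rational(1069945558, 129)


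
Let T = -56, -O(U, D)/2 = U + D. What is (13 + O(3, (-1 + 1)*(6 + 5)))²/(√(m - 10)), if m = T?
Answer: -49*I*√66/66 ≈ -6.0315*I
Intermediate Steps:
O(U, D) = -2*D - 2*U (O(U, D) = -2*(U + D) = -2*(D + U) = -2*D - 2*U)
m = -56
(13 + O(3, (-1 + 1)*(6 + 5)))²/(√(m - 10)) = (13 + (-2*(-1 + 1)*(6 + 5) - 2*3))²/(√(-56 - 10)) = (13 + (-0*11 - 6))²/(√(-66)) = (13 + (-2*0 - 6))²/((I*√66)) = (13 + (0 - 6))²*(-I*√66/66) = (13 - 6)²*(-I*√66/66) = 7²*(-I*√66/66) = 49*(-I*√66/66) = -49*I*√66/66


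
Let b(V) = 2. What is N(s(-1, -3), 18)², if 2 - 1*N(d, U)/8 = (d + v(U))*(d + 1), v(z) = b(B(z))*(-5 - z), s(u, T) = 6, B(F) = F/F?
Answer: 5089536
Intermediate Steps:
B(F) = 1
v(z) = -10 - 2*z (v(z) = 2*(-5 - z) = -10 - 2*z)
N(d, U) = 16 - 8*(1 + d)*(-10 + d - 2*U) (N(d, U) = 16 - 8*(d + (-10 - 2*U))*(d + 1) = 16 - 8*(-10 + d - 2*U)*(1 + d) = 16 - 8*(1 + d)*(-10 + d - 2*U))
N(s(-1, -3), 18)² = (96 - 8*6 - 8*6² + 16*18 + 16*6*(5 + 18))² = (96 - 48 - 8*36 + 288 + 16*6*23)² = (96 - 48 - 288 + 288 + 2208)² = 2256² = 5089536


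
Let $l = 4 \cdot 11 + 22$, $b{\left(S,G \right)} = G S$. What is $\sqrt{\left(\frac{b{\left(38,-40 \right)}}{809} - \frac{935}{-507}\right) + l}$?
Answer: $\frac{\sqrt{65666205591}}{31551} \approx 8.1219$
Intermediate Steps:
$l = 66$ ($l = 44 + 22 = 66$)
$\sqrt{\left(\frac{b{\left(38,-40 \right)}}{809} - \frac{935}{-507}\right) + l} = \sqrt{\left(\frac{\left(-40\right) 38}{809} - \frac{935}{-507}\right) + 66} = \sqrt{\left(\left(-1520\right) \frac{1}{809} - - \frac{935}{507}\right) + 66} = \sqrt{\left(- \frac{1520}{809} + \frac{935}{507}\right) + 66} = \sqrt{- \frac{14225}{410163} + 66} = \sqrt{\frac{27056533}{410163}} = \frac{\sqrt{65666205591}}{31551}$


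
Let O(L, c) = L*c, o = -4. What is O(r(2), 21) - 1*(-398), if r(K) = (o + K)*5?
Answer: 188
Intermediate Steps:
r(K) = -20 + 5*K (r(K) = (-4 + K)*5 = -20 + 5*K)
O(r(2), 21) - 1*(-398) = (-20 + 5*2)*21 - 1*(-398) = (-20 + 10)*21 + 398 = -10*21 + 398 = -210 + 398 = 188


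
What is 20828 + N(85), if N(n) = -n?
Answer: 20743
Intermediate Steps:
20828 + N(85) = 20828 - 1*85 = 20828 - 85 = 20743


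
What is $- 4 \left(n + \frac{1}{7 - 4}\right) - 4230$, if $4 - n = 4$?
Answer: $- \frac{12694}{3} \approx -4231.3$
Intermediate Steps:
$n = 0$ ($n = 4 - 4 = 0$)
$- 4 \left(n + \frac{1}{7 - 4}\right) - 4230 = - 4 \left(0 + \frac{1}{7 - 4}\right) - 4230 = - 4 \left(0 + \frac{1}{3}\right) - 4230 = \left(-4\right) \frac{1}{3} - 4230 = - \frac{4}{3} - 4230 = - \frac{12694}{3}$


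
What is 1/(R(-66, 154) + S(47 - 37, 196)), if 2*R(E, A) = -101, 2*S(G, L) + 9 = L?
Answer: 1/43 ≈ 0.023256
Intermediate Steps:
S(G, L) = -9/2 + L/2
R(E, A) = -101/2 (R(E, A) = (1/2)*(-101) = -101/2)
1/(R(-66, 154) + S(47 - 37, 196)) = 1/(-101/2 + (-9/2 + (1/2)*196)) = 1/(-101/2 + (-9/2 + 98)) = 1/(-101/2 + 187/2) = 1/43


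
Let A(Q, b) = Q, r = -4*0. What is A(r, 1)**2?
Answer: 0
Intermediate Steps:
r = 0
A(r, 1)**2 = 0**2 = 0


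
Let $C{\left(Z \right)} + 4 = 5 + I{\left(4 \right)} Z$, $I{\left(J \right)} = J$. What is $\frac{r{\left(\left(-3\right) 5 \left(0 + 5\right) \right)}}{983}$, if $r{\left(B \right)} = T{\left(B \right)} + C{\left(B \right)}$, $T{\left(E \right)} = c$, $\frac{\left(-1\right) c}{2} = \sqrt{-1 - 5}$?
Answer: $- \frac{299}{983} - \frac{2 i \sqrt{6}}{983} \approx -0.30417 - 0.0049837 i$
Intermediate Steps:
$c = - 2 i \sqrt{6}$ ($c = - 2 \sqrt{-1 - 5} = - 2 \sqrt{-6} = - 2 i \sqrt{6} \approx - 4.899 i$)
$C{\left(Z \right)} = 1 + 4 Z$ ($C{\left(Z \right)} = -4 + \left(5 + 4 Z\right) = 1 + 4 Z$)
$T{\left(E \right)} = - 2 i \sqrt{6}$
$r{\left(B \right)} = 1 + 4 B - 2 i \sqrt{6}$ ($r{\left(B \right)} = - 2 i \sqrt{6} + \left(1 + 4 B\right) = 1 + 4 B - 2 i \sqrt{6}$)
$\frac{r{\left(\left(-3\right) 5 \left(0 + 5\right) \right)}}{983} = \frac{1 + 4 \left(-3\right) 5 \left(0 + 5\right) - 2 i \sqrt{6}}{983} = \left(1 + 4 \left(\left(-15\right) 5\right) - 2 i \sqrt{6}\right) \frac{1}{983} = \left(1 + 4 \left(-75\right) - 2 i \sqrt{6}\right) \frac{1}{983} = \left(1 - 300 - 2 i \sqrt{6}\right) \frac{1}{983} = \left(-299 - 2 i \sqrt{6}\right) \frac{1}{983} = - \frac{299}{983} - \frac{2 i \sqrt{6}}{983}$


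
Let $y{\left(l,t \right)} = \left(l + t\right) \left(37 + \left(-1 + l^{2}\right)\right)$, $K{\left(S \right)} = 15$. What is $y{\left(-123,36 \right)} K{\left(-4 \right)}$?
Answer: $-19790325$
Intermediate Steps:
$y{\left(l,t \right)} = \left(36 + l^{2}\right) \left(l + t\right)$ ($y{\left(l,t \right)} = \left(l + t\right) \left(36 + l^{2}\right) = \left(36 + l^{2}\right) \left(l + t\right)$)
$y{\left(-123,36 \right)} K{\left(-4 \right)} = \left(\left(-123\right)^{3} + 36 \left(-123\right) + 36 \cdot 36 + 36 \left(-123\right)^{2}\right) 15 = \left(-1860867 - 4428 + 1296 + 36 \cdot 15129\right) 15 = \left(-1860867 - 4428 + 1296 + 544644\right) 15 = \left(-1319355\right) 15 = -19790325$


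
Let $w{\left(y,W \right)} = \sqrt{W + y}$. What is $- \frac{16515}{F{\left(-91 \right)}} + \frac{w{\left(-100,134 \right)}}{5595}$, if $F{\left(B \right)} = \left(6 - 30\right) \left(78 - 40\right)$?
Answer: $\frac{5505}{304} + \frac{\sqrt{34}}{5595} \approx 18.11$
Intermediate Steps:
$F{\left(B \right)} = -912$ ($F{\left(B \right)} = \left(-24\right) 38 = -912$)
$- \frac{16515}{F{\left(-91 \right)}} + \frac{w{\left(-100,134 \right)}}{5595} = - \frac{16515}{-912} + \frac{\sqrt{134 - 100}}{5595} = \left(-16515\right) \left(- \frac{1}{912}\right) + \sqrt{34} \cdot \frac{1}{5595} = \frac{5505}{304} + \frac{\sqrt{34}}{5595}$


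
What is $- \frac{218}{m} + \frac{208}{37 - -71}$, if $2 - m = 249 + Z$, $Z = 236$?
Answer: $\frac{10334}{4347} \approx 2.3773$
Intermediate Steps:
$m = -483$ ($m = 2 - \left(249 + 236\right) = 2 - 485 = -483$)
$- \frac{218}{m} + \frac{208}{37 - -71} = - \frac{218}{-483} + \frac{208}{37 - -71} = \left(-218\right) \left(- \frac{1}{483}\right) + \frac{208}{37 + 71} = \frac{218}{483} + \frac{208}{108} = \frac{218}{483} + 208 \cdot \frac{1}{108} = \frac{218}{483} + \frac{52}{27} = \frac{10334}{4347}$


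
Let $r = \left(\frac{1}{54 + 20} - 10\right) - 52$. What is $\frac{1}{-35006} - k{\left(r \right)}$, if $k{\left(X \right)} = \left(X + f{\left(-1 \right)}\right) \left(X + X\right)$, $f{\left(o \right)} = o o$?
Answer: $- \frac{181165948631}{23961607} \approx -7560.7$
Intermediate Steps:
$f{\left(o \right)} = o^{2}$
$r = - \frac{4587}{74}$ ($r = \left(\frac{1}{74} - 10\right) - 52 = - \frac{739}{74} - 52 = - \frac{4587}{74} \approx -61.987$)
$k{\left(X \right)} = 2 X \left(1 + X\right)$ ($k{\left(X \right)} = \left(X + \left(-1\right)^{2}\right) \left(X + X\right) = \left(X + 1\right) 2 X = \left(1 + X\right) 2 X = 2 X \left(1 + X\right)$)
$\frac{1}{-35006} - k{\left(r \right)} = \frac{1}{-35006} - 2 \left(- \frac{4587}{74}\right) \left(1 - \frac{4587}{74}\right) = - \frac{1}{35006} - 2 \left(- \frac{4587}{74}\right) \left(- \frac{4513}{74}\right) = - \frac{1}{35006} - \frac{20701131}{2738} = - \frac{181165948631}{23961607}$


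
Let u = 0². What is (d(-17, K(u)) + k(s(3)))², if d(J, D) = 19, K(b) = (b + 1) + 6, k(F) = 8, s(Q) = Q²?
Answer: 729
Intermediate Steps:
u = 0
K(b) = 7 + b (K(b) = (1 + b) + 6 = 7 + b)
(d(-17, K(u)) + k(s(3)))² = (19 + 8)² = 27² = 729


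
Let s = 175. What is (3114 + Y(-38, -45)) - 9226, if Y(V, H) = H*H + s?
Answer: -3912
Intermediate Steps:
Y(V, H) = 175 + H**2 (Y(V, H) = H*H + 175 = H**2 + 175 = 175 + H**2)
(3114 + Y(-38, -45)) - 9226 = (3114 + (175 + (-45)**2)) - 9226 = (3114 + (175 + 2025)) - 9226 = (3114 + 2200) - 9226 = 5314 - 9226 = -3912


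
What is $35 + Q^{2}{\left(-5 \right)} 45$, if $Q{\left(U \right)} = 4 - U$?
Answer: $3680$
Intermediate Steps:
$35 + Q^{2}{\left(-5 \right)} 45 = 35 + \left(4 - -5\right)^{2} \cdot 45 = 35 + \left(4 + 5\right)^{2} \cdot 45 = 35 + 9^{2} \cdot 45 = 35 + 81 \cdot 45 = 35 + 3645 = 3680$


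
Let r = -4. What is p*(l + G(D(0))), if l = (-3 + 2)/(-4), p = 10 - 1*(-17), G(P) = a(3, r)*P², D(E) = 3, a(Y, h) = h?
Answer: -3861/4 ≈ -965.25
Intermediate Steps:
G(P) = -4*P²
p = 27 (p = 10 + 17 = 27)
l = ¼ (l = -¼*(-1) = ¼ ≈ 0.25000)
p*(l + G(D(0))) = 27*(¼ - 4*3²) = 27*(¼ - 4*9) = 27*(¼ - 36) = 27*(-143/4) = -3861/4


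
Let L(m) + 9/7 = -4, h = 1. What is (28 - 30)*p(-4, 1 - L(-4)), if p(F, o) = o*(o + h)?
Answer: -4488/49 ≈ -91.592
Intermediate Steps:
L(m) = -37/7 (L(m) = -9/7 - 4 = -37/7)
p(F, o) = o*(1 + o) (p(F, o) = o*(o + 1) = o*(1 + o))
(28 - 30)*p(-4, 1 - L(-4)) = (28 - 30)*((1 - 1*(-37/7))*(1 + (1 - 1*(-37/7)))) = -2*(1 + 37/7)*(1 + (1 + 37/7)) = -88*(1 + 44/7)/7 = -88*51/(7*7) = -2*2244/49 = -4488/49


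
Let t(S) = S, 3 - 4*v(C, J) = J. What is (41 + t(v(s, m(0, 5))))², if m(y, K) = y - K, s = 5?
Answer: 1849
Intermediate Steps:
v(C, J) = ¾ - J/4
(41 + t(v(s, m(0, 5))))² = (41 + (¾ - (0 - 1*5)/4))² = (41 + (¾ - (0 - 5)/4))² = (41 + (¾ - ¼*(-5)))² = (41 + (¾ + 5/4))² = (41 + 2)² = 43² = 1849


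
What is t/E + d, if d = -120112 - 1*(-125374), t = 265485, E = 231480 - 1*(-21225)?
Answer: 88666613/16847 ≈ 5263.0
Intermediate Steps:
E = 252705 (E = 231480 + 21225 = 252705)
d = 5262 (d = -120112 + 125374 = 5262)
t/E + d = 265485/252705 + 5262 = 265485*(1/252705) + 5262 = 17699/16847 + 5262 = 88666613/16847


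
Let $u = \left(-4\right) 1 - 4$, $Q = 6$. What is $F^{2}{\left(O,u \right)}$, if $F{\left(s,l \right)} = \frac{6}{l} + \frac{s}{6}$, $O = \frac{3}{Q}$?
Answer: $\frac{4}{9} \approx 0.44444$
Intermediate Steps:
$O = \frac{1}{2}$ ($O = \frac{3}{6} = 3 \cdot \frac{1}{6} = \frac{1}{2} \approx 0.5$)
$u = -8$ ($u = -4 - 4 = -8$)
$F{\left(s,l \right)} = \frac{6}{l} + \frac{s}{6}$ ($F{\left(s,l \right)} = \frac{6}{l} + s \frac{1}{6} = \frac{6}{l} + \frac{s}{6}$)
$F^{2}{\left(O,u \right)} = \left(\frac{6}{-8} + \frac{1}{6} \cdot \frac{1}{2}\right)^{2} = \left(6 \left(- \frac{1}{8}\right) + \frac{1}{12}\right)^{2} = \left(- \frac{3}{4} + \frac{1}{12}\right)^{2} = \left(- \frac{2}{3}\right)^{2} = \frac{4}{9}$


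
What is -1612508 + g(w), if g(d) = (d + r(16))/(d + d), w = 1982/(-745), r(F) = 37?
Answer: -6392007295/3964 ≈ -1.6125e+6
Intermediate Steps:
w = -1982/745 (w = 1982*(-1/745) = -1982/745 ≈ -2.6604)
g(d) = (37 + d)/(2*d) (g(d) = (d + 37)/(d + d) = (37 + d)/((2*d)) = (37 + d)*(1/(2*d)) = (37 + d)/(2*d))
-1612508 + g(w) = -1612508 + (37 - 1982/745)/(2*(-1982/745)) = -1612508 + (½)*(-745/1982)*(25583/745) = -1612508 - 25583/3964 = -6392007295/3964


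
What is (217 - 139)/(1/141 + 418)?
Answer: 10998/58939 ≈ 0.18660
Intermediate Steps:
(217 - 139)/(1/141 + 418) = 78/(1/141 + 418) = 78/(58939/141) = 78*(141/58939) = 10998/58939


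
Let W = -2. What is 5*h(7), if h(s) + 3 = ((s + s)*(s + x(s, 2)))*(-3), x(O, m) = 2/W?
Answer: -1275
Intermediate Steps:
x(O, m) = -1 (x(O, m) = 2/(-2) = 2*(-1/2) = -1)
h(s) = -3 - 6*s*(-1 + s) (h(s) = -3 + ((s + s)*(s - 1))*(-3) = -3 + ((2*s)*(-1 + s))*(-3) = -3 + (2*s*(-1 + s))*(-3) = -3 - 6*s*(-1 + s))
5*h(7) = 5*(-3 - 6*7**2 + 6*7) = 5*(-3 - 6*49 + 42) = 5*(-3 - 294 + 42) = 5*(-255) = -1275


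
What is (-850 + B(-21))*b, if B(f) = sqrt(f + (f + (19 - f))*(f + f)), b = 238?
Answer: -202300 + 714*I*sqrt(91) ≈ -2.023e+5 + 6811.1*I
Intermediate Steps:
B(f) = sqrt(39)*sqrt(f) (B(f) = sqrt(f + 19*(2*f)) = sqrt(f + 38*f) = sqrt(39*f) = sqrt(39)*sqrt(f))
(-850 + B(-21))*b = (-850 + sqrt(39)*sqrt(-21))*238 = (-850 + sqrt(39)*(I*sqrt(21)))*238 = (-850 + 3*I*sqrt(91))*238 = -202300 + 714*I*sqrt(91)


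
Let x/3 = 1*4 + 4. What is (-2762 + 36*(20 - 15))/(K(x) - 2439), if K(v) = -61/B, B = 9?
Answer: 11619/11006 ≈ 1.0557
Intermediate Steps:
x = 24 (x = 3*(1*4 + 4) = 3*(4 + 4) = 3*8 = 24)
K(v) = -61/9
(-2762 + 36*(20 - 15))/(K(x) - 2439) = (-2762 + 36*(20 - 15))/(-61/9 - 2439) = (-2762 + 36*5)/(-22012/9) = (-2762 + 180)*(-9/22012) = -2582*(-9/22012) = 11619/11006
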